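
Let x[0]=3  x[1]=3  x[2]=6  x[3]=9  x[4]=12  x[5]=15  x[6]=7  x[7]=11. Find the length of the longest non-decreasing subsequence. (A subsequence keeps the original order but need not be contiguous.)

Let dp[i] be the length of the longest such subsequence ending at index i:
i:      0  1  2  3  4  5  6  7
x[i]:   3  3  6  9 12 15  7 11
dp:     1  2  3  4  5  6  4  5
Maximum dp value is 6.

6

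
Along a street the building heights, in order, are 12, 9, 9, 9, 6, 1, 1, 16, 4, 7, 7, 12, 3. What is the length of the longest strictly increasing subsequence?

Let dp[i] be the length of the longest such subsequence ending at index i:
i:      1  2  3  4  5  6  7  8  9 10 11 12 13
a[i]:  12  9  9  9  6  1  1 16  4  7  7 12  3
dp:     1  1  1  1  1  1  1  2  2  3  3  4  2
Maximum dp value is 4.

4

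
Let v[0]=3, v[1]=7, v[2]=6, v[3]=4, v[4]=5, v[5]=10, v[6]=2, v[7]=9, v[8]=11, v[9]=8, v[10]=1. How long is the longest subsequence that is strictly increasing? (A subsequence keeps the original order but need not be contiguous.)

5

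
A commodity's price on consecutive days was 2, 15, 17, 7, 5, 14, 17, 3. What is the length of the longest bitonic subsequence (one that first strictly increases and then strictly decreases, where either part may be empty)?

inc[i] = longest strictly increasing subsequence ending at i; dec[i] = longest strictly decreasing subsequence starting at i:
i:      1  2  3  4  5  6  7  8
a[i]:   2 15 17  7  5 14 17  3
inc:    1  2  3  2  2  3  4  2
dec:    1  4  4  3  2  2  2  1
Best peak at i=3 (value 17): inc=3, dec=4, length 3+4−1 = 6.

6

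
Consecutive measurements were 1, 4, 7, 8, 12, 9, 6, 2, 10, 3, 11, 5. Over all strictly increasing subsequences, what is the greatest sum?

50

Let S[i] be the best sum of a strictly increasing subsequence ending at i:
i:      1  2  3  4  5  6  7  8  9 10 11 12
a[i]:   1  4  7  8 12  9  6  2 10  3 11  5
S:      1  5 12 20 32 29 11  3 39  6 50 11
Maximum is 50 (e.g. 1 + 4 + 7 + 8 + 9 + 10 + 11).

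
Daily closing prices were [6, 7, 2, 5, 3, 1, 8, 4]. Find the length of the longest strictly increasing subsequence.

Let dp[i] be the length of the longest such subsequence ending at index i:
i:     1 2 3 4 5 6 7 8
a[i]:  6 7 2 5 3 1 8 4
dp:    1 2 1 2 2 1 3 3
Maximum dp value is 3.

3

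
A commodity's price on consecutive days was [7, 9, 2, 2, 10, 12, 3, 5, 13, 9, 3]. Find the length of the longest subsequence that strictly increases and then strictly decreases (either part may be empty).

7

inc[i] = longest strictly increasing subsequence ending at i; dec[i] = longest strictly decreasing subsequence starting at i:
i:      1  2  3  4  5  6  7  8  9 10 11
a[i]:   7  9  2  2 10 12  3  5 13  9  3
inc:    1  2  1  1  3  4  2  3  5  4  2
dec:    3  3  1  1  3  3  1  2  3  2  1
Best peak at i=9 (value 13): inc=5, dec=3, length 5+3−1 = 7.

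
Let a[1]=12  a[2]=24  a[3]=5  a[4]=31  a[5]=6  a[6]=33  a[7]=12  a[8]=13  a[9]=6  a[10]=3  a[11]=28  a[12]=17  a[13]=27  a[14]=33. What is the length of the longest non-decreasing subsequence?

7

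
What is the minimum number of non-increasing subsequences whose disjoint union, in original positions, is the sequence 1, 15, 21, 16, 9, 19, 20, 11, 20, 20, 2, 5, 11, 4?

5

Place each on the leftmost legal pile:
1 → new pile 1 (tops now [1])
15 → new pile 2 (tops now [1, 15])
21 → new pile 3 (tops now [1, 15, 21])
16 → pile 3 (tops now [1, 15, 16])
9 → pile 2 (tops now [1, 9, 16])
19 → new pile 4 (tops now [1, 9, 16, 19])
20 → new pile 5 (tops now [1, 9, 16, 19, 20])
11 → pile 3 (tops now [1, 9, 11, 19, 20])
20 → pile 5 (tops now [1, 9, 11, 19, 20])
20 → pile 5 (tops now [1, 9, 11, 19, 20])
2 → pile 2 (tops now [1, 2, 11, 19, 20])
5 → pile 3 (tops now [1, 2, 5, 19, 20])
11 → pile 4 (tops now [1, 2, 5, 11, 20])
4 → pile 3 (tops now [1, 2, 4, 11, 20])
Five piles.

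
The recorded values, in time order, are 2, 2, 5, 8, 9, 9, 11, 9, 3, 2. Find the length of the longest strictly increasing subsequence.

5

Track the smallest tail for each achievable length (strict):
2 → extends → [2]
2 → already a tail → [2]
5 → extends → [2, 5]
8 → extends → [2, 5, 8]
9 → extends → [2, 5, 8, 9]
9 → already a tail → [2, 5, 8, 9]
11 → extends → [2, 5, 8, 9, 11]
9 → already a tail → [2, 5, 8, 9, 11]
3 → replaces 5 → [2, 3, 8, 9, 11]
2 → already a tail → [2, 3, 8, 9, 11]
Five tails, so the longest strictly increasing subsequence has length 5 (e.g. 2, 5, 8, 9, 11).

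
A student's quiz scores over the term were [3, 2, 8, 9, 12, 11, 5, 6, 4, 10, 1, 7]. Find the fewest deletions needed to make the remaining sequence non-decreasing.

Fewest deletions = n − (longest non-decreasing subsequence).
i:      1  2  3  4  5  6  7  8  9 10 11 12
a[i]:   3  2  8  9 12 11  5  6  4 10  1  7
dp:     1  1  2  3  4  4  2  3  2  4  1  4
max dp = 4, so deletions = 12 − 4 = 8.

8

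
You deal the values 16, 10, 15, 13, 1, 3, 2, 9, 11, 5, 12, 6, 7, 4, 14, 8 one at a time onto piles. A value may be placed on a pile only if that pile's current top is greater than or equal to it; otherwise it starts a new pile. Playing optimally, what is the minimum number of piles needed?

Place each on the leftmost legal pile:
16 → new pile 1 (tops now [16])
10 → pile 1 (tops now [10])
15 → new pile 2 (tops now [10, 15])
13 → pile 2 (tops now [10, 13])
1 → pile 1 (tops now [1, 13])
3 → pile 2 (tops now [1, 3])
2 → pile 2 (tops now [1, 2])
9 → new pile 3 (tops now [1, 2, 9])
11 → new pile 4 (tops now [1, 2, 9, 11])
5 → pile 3 (tops now [1, 2, 5, 11])
12 → new pile 5 (tops now [1, 2, 5, 11, 12])
6 → pile 4 (tops now [1, 2, 5, 6, 12])
7 → pile 5 (tops now [1, 2, 5, 6, 7])
4 → pile 3 (tops now [1, 2, 4, 6, 7])
14 → new pile 6 (tops now [1, 2, 4, 6, 7, 14])
8 → pile 6 (tops now [1, 2, 4, 6, 7, 8])
Six piles.

6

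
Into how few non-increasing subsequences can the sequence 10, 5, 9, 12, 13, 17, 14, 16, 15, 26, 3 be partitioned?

7

Place each on the leftmost legal pile:
10 → new pile 1 (tops now [10])
5 → pile 1 (tops now [5])
9 → new pile 2 (tops now [5, 9])
12 → new pile 3 (tops now [5, 9, 12])
13 → new pile 4 (tops now [5, 9, 12, 13])
17 → new pile 5 (tops now [5, 9, 12, 13, 17])
14 → pile 5 (tops now [5, 9, 12, 13, 14])
16 → new pile 6 (tops now [5, 9, 12, 13, 14, 16])
15 → pile 6 (tops now [5, 9, 12, 13, 14, 15])
26 → new pile 7 (tops now [5, 9, 12, 13, 14, 15, 26])
3 → pile 1 (tops now [3, 9, 12, 13, 14, 15, 26])
Seven piles.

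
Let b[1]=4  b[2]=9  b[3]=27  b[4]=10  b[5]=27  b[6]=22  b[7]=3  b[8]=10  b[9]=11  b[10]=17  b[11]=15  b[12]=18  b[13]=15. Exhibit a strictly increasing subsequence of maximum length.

Patience tails give the LIS length; then backtrack through the dp parents:
4 → extends → [4]
9 → extends → [4, 9]
27 → extends → [4, 9, 27]
10 → replaces 27 → [4, 9, 10]
27 → extends → [4, 9, 10, 27]
22 → replaces 27 → [4, 9, 10, 22]
3 → replaces 4 → [3, 9, 10, 22]
10 → already a tail → [3, 9, 10, 22]
11 → replaces 22 → [3, 9, 10, 11]
17 → extends → [3, 9, 10, 11, 17]
15 → replaces 17 → [3, 9, 10, 11, 15]
18 → extends → [3, 9, 10, 11, 15, 18]
15 → already a tail → [3, 9, 10, 11, 15, 18]
Length 6; one witness is 4, 9, 10, 11, 17, 18.

4, 9, 10, 11, 17, 18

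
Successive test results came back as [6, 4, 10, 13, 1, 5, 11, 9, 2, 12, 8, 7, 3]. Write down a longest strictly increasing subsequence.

Patience tails give the LIS length; then backtrack through the dp parents:
6 → extends → [6]
4 → replaces 6 → [4]
10 → extends → [4, 10]
13 → extends → [4, 10, 13]
1 → replaces 4 → [1, 10, 13]
5 → replaces 10 → [1, 5, 13]
11 → replaces 13 → [1, 5, 11]
9 → replaces 11 → [1, 5, 9]
2 → replaces 5 → [1, 2, 9]
12 → extends → [1, 2, 9, 12]
8 → replaces 9 → [1, 2, 8, 12]
7 → replaces 8 → [1, 2, 7, 12]
3 → replaces 7 → [1, 2, 3, 12]
Length 4; one witness is 6, 10, 11, 12.

6, 10, 11, 12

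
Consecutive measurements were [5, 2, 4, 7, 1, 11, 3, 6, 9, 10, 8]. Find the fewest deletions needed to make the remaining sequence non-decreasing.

Fewest deletions = n − (longest non-decreasing subsequence).
i:      1  2  3  4  5  6  7  8  9 10 11
a[i]:   5  2  4  7  1 11  3  6  9 10  8
dp:     1  1  2  3  1  4  2  3  4  5  4
max dp = 5, so deletions = 11 − 5 = 6.

6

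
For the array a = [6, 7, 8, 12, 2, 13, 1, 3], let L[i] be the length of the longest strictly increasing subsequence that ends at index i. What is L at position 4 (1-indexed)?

dp[i] = 1 + max{dp[j] : j<i, a[j]<a[i]} (or 1 if no such j):
i:      1  2  3  4  5  6  7  8
a[i]:   6  7  8 12  2 13  1  3
dp:     1  2  3  4  1  5  1  2
At index 4 the value is 4.

4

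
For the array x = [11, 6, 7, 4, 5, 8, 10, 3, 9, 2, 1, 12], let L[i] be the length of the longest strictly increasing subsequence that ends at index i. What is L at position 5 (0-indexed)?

3

dp[i] = 1 + max{dp[j] : j<i, x[j]<x[i]} (or 1 if no such j):
i:      0  1  2  3  4  5  6  7  8  9 10 11
x[i]:  11  6  7  4  5  8 10  3  9  2  1 12
dp:     1  1  2  1  2  3  4  1  4  1  1  5
At index 5 the value is 3.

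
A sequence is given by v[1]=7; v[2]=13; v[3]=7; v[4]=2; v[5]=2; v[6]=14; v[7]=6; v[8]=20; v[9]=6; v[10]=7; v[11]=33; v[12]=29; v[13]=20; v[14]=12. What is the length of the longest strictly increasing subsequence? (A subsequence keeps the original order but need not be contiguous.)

5

Track the smallest tail for each achievable length (strict):
7 → extends → [7]
13 → extends → [7, 13]
7 → already a tail → [7, 13]
2 → replaces 7 → [2, 13]
2 → already a tail → [2, 13]
14 → extends → [2, 13, 14]
6 → replaces 13 → [2, 6, 14]
20 → extends → [2, 6, 14, 20]
6 → already a tail → [2, 6, 14, 20]
7 → replaces 14 → [2, 6, 7, 20]
33 → extends → [2, 6, 7, 20, 33]
29 → replaces 33 → [2, 6, 7, 20, 29]
20 → already a tail → [2, 6, 7, 20, 29]
12 → replaces 20 → [2, 6, 7, 12, 29]
Five tails, so the longest strictly increasing subsequence has length 5 (e.g. 7, 13, 14, 20, 33).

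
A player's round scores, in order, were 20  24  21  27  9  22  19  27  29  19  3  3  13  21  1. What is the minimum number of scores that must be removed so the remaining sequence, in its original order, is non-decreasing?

Fewest deletions = n − (longest non-decreasing subsequence).
Patience tails:
20 → extends → [20]
24 → extends → [20, 24]
21 → replaces 24 → [20, 21]
27 → extends → [20, 21, 27]
9 → replaces 20 → [9, 21, 27]
22 → replaces 27 → [9, 21, 22]
19 → replaces 21 → [9, 19, 22]
27 → extends → [9, 19, 22, 27]
29 → extends → [9, 19, 22, 27, 29]
19 → replaces 22 → [9, 19, 19, 27, 29]
3 → replaces 9 → [3, 19, 19, 27, 29]
3 → replaces 19 → [3, 3, 19, 27, 29]
13 → replaces 19 → [3, 3, 13, 27, 29]
21 → replaces 27 → [3, 3, 13, 21, 29]
1 → replaces 3 → [1, 3, 13, 21, 29]
Longest non-decreasing subsequence has length 5, so deletions = 15 − 5 = 10.

10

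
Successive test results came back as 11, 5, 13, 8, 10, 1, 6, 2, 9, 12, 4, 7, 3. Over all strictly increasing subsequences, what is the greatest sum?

35

Let S[i] be the best sum of a strictly increasing subsequence ending at i:
i:      1  2  3  4  5  6  7  8  9 10 11 12 13
a[i]:  11  5 13  8 10  1  6  2  9 12  4  7  3
S:     11  5 24 13 23  1 11  3 22 35  7 18  6
Maximum is 35 (e.g. 5 + 8 + 10 + 12).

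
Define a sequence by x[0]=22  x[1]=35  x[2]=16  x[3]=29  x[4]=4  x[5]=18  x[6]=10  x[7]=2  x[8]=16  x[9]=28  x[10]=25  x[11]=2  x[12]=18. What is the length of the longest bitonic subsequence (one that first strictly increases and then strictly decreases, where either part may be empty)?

6

inc[i] = longest strictly increasing subsequence ending at i; dec[i] = longest strictly decreasing subsequence starting at i:
i:      0  1  2  3  4  5  6  7  8  9 10 11 12
x[i]:  22 35 16 29  4 18 10  2 16 28 25  2 18
inc:    1  2  1  2  1  2  2  1  3  4  4  1  4
dec:    4  5  3  4  2  3  2  1  2  3  2  1  1
Best peak at i=1 (value 35): inc=2, dec=5, length 2+5−1 = 6.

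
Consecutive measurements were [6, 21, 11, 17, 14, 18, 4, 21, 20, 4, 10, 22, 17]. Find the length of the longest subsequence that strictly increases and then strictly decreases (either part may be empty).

7

inc[i] = longest strictly increasing subsequence ending at i; dec[i] = longest strictly decreasing subsequence starting at i:
i:      1  2  3  4  5  6  7  8  9 10 11 12 13
a[i]:   6 21 11 17 14 18  4 21 20  4 10 22 17
inc:    1  2  2  3  3  4  1  5  5  1  2  6  4
dec:    2  4  2  3  2  2  1  3  2  1  1  2  1
Best peak at i=8 (value 21): inc=5, dec=3, length 5+3−1 = 7.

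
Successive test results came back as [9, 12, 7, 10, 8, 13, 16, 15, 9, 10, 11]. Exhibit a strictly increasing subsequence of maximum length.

Patience tails give the LIS length; then backtrack through the dp parents:
9 → extends → [9]
12 → extends → [9, 12]
7 → replaces 9 → [7, 12]
10 → replaces 12 → [7, 10]
8 → replaces 10 → [7, 8]
13 → extends → [7, 8, 13]
16 → extends → [7, 8, 13, 16]
15 → replaces 16 → [7, 8, 13, 15]
9 → replaces 13 → [7, 8, 9, 15]
10 → replaces 15 → [7, 8, 9, 10]
11 → extends → [7, 8, 9, 10, 11]
Length 5; one witness is 7, 8, 9, 10, 11.

7, 8, 9, 10, 11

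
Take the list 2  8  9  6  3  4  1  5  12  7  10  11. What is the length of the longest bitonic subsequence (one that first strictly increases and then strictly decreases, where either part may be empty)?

7

inc[i] = longest strictly increasing subsequence ending at i; dec[i] = longest strictly decreasing subsequence starting at i:
i:      1  2  3  4  5  6  7  8  9 10 11 12
a[i]:   2  8  9  6  3  4  1  5 12  7 10 11
inc:    1  2  3  2  2  3  1  4  5  5  6  7
dec:    2  4  4  3  2  2  1  1  2  1  1  1
Best peak at i=12 (value 11): inc=7, dec=1, length 7+1−1 = 7.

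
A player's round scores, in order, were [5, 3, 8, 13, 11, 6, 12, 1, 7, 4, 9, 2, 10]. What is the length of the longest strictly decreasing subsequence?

5

Negate each value so 'decreasing' becomes 'increasing', then run patience tails on the negated sequence:
-5 → extends → [-5]
-3 → extends → [-5, -3]
-8 → replaces -5 → [-8, -3]
-13 → replaces -8 → [-13, -3]
-11 → replaces -3 → [-13, -11]
-6 → extends → [-13, -11, -6]
-12 → replaces -11 → [-13, -12, -6]
-1 → extends → [-13, -12, -6, -1]
-7 → replaces -6 → [-13, -12, -7, -1]
-4 → replaces -1 → [-13, -12, -7, -4]
-9 → replaces -7 → [-13, -12, -9, -4]
-2 → extends → [-13, -12, -9, -4, -2]
-10 → replaces -9 → [-13, -12, -10, -4, -2]
Five tails, so the longest strictly decreasing subsequence of the original has length 5.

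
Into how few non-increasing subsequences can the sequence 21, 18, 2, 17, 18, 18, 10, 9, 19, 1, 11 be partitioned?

Place each on the leftmost legal pile:
21 → new pile 1 (tops now [21])
18 → pile 1 (tops now [18])
2 → pile 1 (tops now [2])
17 → new pile 2 (tops now [2, 17])
18 → new pile 3 (tops now [2, 17, 18])
18 → pile 3 (tops now [2, 17, 18])
10 → pile 2 (tops now [2, 10, 18])
9 → pile 2 (tops now [2, 9, 18])
19 → new pile 4 (tops now [2, 9, 18, 19])
1 → pile 1 (tops now [1, 9, 18, 19])
11 → pile 3 (tops now [1, 9, 11, 19])
Four piles.

4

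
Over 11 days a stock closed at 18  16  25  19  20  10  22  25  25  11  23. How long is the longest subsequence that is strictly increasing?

5

Let dp[i] be the length of the longest such subsequence ending at index i:
i:      1  2  3  4  5  6  7  8  9 10 11
a[i]:  18 16 25 19 20 10 22 25 25 11 23
dp:     1  1  2  2  3  1  4  5  5  2  5
Maximum dp value is 5.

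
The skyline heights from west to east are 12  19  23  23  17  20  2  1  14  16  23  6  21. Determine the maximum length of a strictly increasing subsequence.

4

Track the smallest tail for each achievable length (strict):
12 → extends → [12]
19 → extends → [12, 19]
23 → extends → [12, 19, 23]
23 → already a tail → [12, 19, 23]
17 → replaces 19 → [12, 17, 23]
20 → replaces 23 → [12, 17, 20]
2 → replaces 12 → [2, 17, 20]
1 → replaces 2 → [1, 17, 20]
14 → replaces 17 → [1, 14, 20]
16 → replaces 20 → [1, 14, 16]
23 → extends → [1, 14, 16, 23]
6 → replaces 14 → [1, 6, 16, 23]
21 → replaces 23 → [1, 6, 16, 21]
Four tails, so the longest strictly increasing subsequence has length 4 (e.g. 12, 19, 20, 23).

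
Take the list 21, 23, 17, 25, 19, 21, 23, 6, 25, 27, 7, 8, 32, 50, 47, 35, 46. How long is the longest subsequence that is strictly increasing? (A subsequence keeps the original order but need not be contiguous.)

9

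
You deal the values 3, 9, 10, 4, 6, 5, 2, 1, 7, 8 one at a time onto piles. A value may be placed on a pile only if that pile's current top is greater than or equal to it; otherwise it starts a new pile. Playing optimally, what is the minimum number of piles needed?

Place each on the leftmost legal pile:
3 → new pile 1 (tops now [3])
9 → new pile 2 (tops now [3, 9])
10 → new pile 3 (tops now [3, 9, 10])
4 → pile 2 (tops now [3, 4, 10])
6 → pile 3 (tops now [3, 4, 6])
5 → pile 3 (tops now [3, 4, 5])
2 → pile 1 (tops now [2, 4, 5])
1 → pile 1 (tops now [1, 4, 5])
7 → new pile 4 (tops now [1, 4, 5, 7])
8 → new pile 5 (tops now [1, 4, 5, 7, 8])
Five piles.

5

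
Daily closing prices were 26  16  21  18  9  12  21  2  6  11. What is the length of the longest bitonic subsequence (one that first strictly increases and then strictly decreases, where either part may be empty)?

5

inc[i] = longest strictly increasing subsequence ending at i; dec[i] = longest strictly decreasing subsequence starting at i:
i:      1  2  3  4  5  6  7  8  9 10
a[i]:  26 16 21 18  9 12 21  2  6 11
inc:    1  1  2  2  1  2  3  1  2  3
dec:    5  3  4  3  2  2  2  1  1  1
Best peak at i=1 (value 26): inc=1, dec=5, length 1+5−1 = 5.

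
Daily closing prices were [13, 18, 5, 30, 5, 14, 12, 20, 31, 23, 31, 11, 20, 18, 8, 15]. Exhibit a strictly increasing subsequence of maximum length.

13, 18, 20, 23, 31

Patience tails give the LIS length; then backtrack through the dp parents:
13 → extends → [13]
18 → extends → [13, 18]
5 → replaces 13 → [5, 18]
30 → extends → [5, 18, 30]
5 → already a tail → [5, 18, 30]
14 → replaces 18 → [5, 14, 30]
12 → replaces 14 → [5, 12, 30]
20 → replaces 30 → [5, 12, 20]
31 → extends → [5, 12, 20, 31]
23 → replaces 31 → [5, 12, 20, 23]
31 → extends → [5, 12, 20, 23, 31]
11 → replaces 12 → [5, 11, 20, 23, 31]
20 → already a tail → [5, 11, 20, 23, 31]
18 → replaces 20 → [5, 11, 18, 23, 31]
8 → replaces 11 → [5, 8, 18, 23, 31]
15 → replaces 18 → [5, 8, 15, 23, 31]
Length 5; one witness is 13, 18, 20, 23, 31.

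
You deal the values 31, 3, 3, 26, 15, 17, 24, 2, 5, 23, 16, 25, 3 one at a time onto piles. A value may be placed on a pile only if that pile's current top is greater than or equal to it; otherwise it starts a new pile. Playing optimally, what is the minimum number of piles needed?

5

Place each on the leftmost legal pile:
31 → new pile 1 (tops now [31])
3 → pile 1 (tops now [3])
3 → pile 1 (tops now [3])
26 → new pile 2 (tops now [3, 26])
15 → pile 2 (tops now [3, 15])
17 → new pile 3 (tops now [3, 15, 17])
24 → new pile 4 (tops now [3, 15, 17, 24])
2 → pile 1 (tops now [2, 15, 17, 24])
5 → pile 2 (tops now [2, 5, 17, 24])
23 → pile 4 (tops now [2, 5, 17, 23])
16 → pile 3 (tops now [2, 5, 16, 23])
25 → new pile 5 (tops now [2, 5, 16, 23, 25])
3 → pile 2 (tops now [2, 3, 16, 23, 25])
Five piles.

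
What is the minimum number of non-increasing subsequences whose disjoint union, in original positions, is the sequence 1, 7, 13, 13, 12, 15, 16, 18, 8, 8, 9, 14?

Place each on the leftmost legal pile:
1 → new pile 1 (tops now [1])
7 → new pile 2 (tops now [1, 7])
13 → new pile 3 (tops now [1, 7, 13])
13 → pile 3 (tops now [1, 7, 13])
12 → pile 3 (tops now [1, 7, 12])
15 → new pile 4 (tops now [1, 7, 12, 15])
16 → new pile 5 (tops now [1, 7, 12, 15, 16])
18 → new pile 6 (tops now [1, 7, 12, 15, 16, 18])
8 → pile 3 (tops now [1, 7, 8, 15, 16, 18])
8 → pile 3 (tops now [1, 7, 8, 15, 16, 18])
9 → pile 4 (tops now [1, 7, 8, 9, 16, 18])
14 → pile 5 (tops now [1, 7, 8, 9, 14, 18])
Six piles.

6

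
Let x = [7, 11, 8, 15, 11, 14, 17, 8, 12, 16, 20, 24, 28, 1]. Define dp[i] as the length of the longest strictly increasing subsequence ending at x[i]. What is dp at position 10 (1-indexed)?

5

dp[i] = 1 + max{dp[j] : j<i, x[j]<x[i]} (or 1 if no such j):
i:      1  2  3  4  5  6  7  8  9 10 11 12 13 14
x[i]:   7 11  8 15 11 14 17  8 12 16 20 24 28  1
dp:     1  2  2  3  3  4  5  2  4  5  6  7  8  1
At index 10 the value is 5.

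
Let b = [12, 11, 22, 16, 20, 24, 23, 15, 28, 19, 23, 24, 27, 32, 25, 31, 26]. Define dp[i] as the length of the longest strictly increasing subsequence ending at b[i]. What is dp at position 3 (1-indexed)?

dp[i] = 1 + max{dp[j] : j<i, b[j]<b[i]} (or 1 if no such j):
i:      1  2  3  4  5  6  7  8  9 10 11 12 13 14 15 16 17
b[i]:  12 11 22 16 20 24 23 15 28 19 23 24 27 32 25 31 26
dp:     1  1  2  2  3  4  4  2  5  3  4  5  6  7  6  7  7
At index 3 the value is 2.

2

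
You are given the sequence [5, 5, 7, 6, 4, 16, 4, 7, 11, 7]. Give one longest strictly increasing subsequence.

Patience tails give the LIS length; then backtrack through the dp parents:
5 → extends → [5]
5 → already a tail → [5]
7 → extends → [5, 7]
6 → replaces 7 → [5, 6]
4 → replaces 5 → [4, 6]
16 → extends → [4, 6, 16]
4 → already a tail → [4, 6, 16]
7 → replaces 16 → [4, 6, 7]
11 → extends → [4, 6, 7, 11]
7 → already a tail → [4, 6, 7, 11]
Length 4; one witness is 5, 6, 7, 11.

5, 6, 7, 11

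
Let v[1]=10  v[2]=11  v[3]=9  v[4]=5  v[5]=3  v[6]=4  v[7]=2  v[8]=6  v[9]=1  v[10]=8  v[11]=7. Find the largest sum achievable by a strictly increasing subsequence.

Let S[i] be the best sum of a strictly increasing subsequence ending at i:
i:      1  2  3  4  5  6  7  8  9 10 11
v[i]:  10 11  9  5  3  4  2  6  1  8  7
S:     10 21  9  5  3  7  2 13  1 21 20
Maximum is 21 (e.g. 10 + 11).

21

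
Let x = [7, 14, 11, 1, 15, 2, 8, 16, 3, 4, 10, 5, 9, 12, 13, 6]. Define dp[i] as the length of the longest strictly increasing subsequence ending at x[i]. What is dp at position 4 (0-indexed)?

dp[i] = 1 + max{dp[j] : j<i, x[j]<x[i]} (or 1 if no such j):
i:      0  1  2  3  4  5  6  7  8  9 10 11 12 13 14 15
x[i]:   7 14 11  1 15  2  8 16  3  4 10  5  9 12 13  6
dp:     1  2  2  1  3  2  3  4  3  4  5  5  6  7  8  6
At index 4 the value is 3.

3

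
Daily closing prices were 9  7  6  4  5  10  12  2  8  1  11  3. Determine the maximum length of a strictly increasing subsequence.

Track the smallest tail for each achievable length (strict):
9 → extends → [9]
7 → replaces 9 → [7]
6 → replaces 7 → [6]
4 → replaces 6 → [4]
5 → extends → [4, 5]
10 → extends → [4, 5, 10]
12 → extends → [4, 5, 10, 12]
2 → replaces 4 → [2, 5, 10, 12]
8 → replaces 10 → [2, 5, 8, 12]
1 → replaces 2 → [1, 5, 8, 12]
11 → replaces 12 → [1, 5, 8, 11]
3 → replaces 5 → [1, 3, 8, 11]
Four tails, so the longest strictly increasing subsequence has length 4 (e.g. 4, 5, 10, 12).

4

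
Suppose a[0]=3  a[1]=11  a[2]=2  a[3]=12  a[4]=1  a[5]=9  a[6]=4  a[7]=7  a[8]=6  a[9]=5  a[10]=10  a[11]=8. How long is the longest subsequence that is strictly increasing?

Track the smallest tail for each achievable length (strict):
3 → extends → [3]
11 → extends → [3, 11]
2 → replaces 3 → [2, 11]
12 → extends → [2, 11, 12]
1 → replaces 2 → [1, 11, 12]
9 → replaces 11 → [1, 9, 12]
4 → replaces 9 → [1, 4, 12]
7 → replaces 12 → [1, 4, 7]
6 → replaces 7 → [1, 4, 6]
5 → replaces 6 → [1, 4, 5]
10 → extends → [1, 4, 5, 10]
8 → replaces 10 → [1, 4, 5, 8]
Four tails, so the longest strictly increasing subsequence has length 4 (e.g. 3, 4, 7, 10).

4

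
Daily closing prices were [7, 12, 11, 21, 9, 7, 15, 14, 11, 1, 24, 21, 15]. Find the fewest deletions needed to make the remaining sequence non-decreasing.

9

Fewest deletions = n − (longest non-decreasing subsequence).
i:      1  2  3  4  5  6  7  8  9 10 11 12 13
a[i]:   7 12 11 21  9  7 15 14 11  1 24 21 15
dp:     1  2  2  3  2  2  3  3  3  1  4  4  4
max dp = 4, so deletions = 13 − 4 = 9.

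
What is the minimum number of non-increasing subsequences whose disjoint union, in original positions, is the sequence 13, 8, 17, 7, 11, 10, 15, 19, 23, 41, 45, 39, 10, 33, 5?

7

The minimum number of non-increasing subsequences covering a sequence equals the length of its longest strictly increasing subsequence.
LIS length is 7 (e.g. 8, 11, 15, 19, 23, 41, 45), so 7 piles are needed.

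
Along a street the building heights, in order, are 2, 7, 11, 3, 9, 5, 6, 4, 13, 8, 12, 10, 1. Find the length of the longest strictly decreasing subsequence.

5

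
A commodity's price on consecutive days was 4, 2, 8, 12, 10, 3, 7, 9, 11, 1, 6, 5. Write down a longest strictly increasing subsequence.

2, 3, 7, 9, 11

Patience tails give the LIS length; then backtrack through the dp parents:
4 → extends → [4]
2 → replaces 4 → [2]
8 → extends → [2, 8]
12 → extends → [2, 8, 12]
10 → replaces 12 → [2, 8, 10]
3 → replaces 8 → [2, 3, 10]
7 → replaces 10 → [2, 3, 7]
9 → extends → [2, 3, 7, 9]
11 → extends → [2, 3, 7, 9, 11]
1 → replaces 2 → [1, 3, 7, 9, 11]
6 → replaces 7 → [1, 3, 6, 9, 11]
5 → replaces 6 → [1, 3, 5, 9, 11]
Length 5; one witness is 2, 3, 7, 9, 11.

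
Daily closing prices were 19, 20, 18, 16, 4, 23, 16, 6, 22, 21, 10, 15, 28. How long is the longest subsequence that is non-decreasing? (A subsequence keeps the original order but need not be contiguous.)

Let dp[i] be the length of the longest such subsequence ending at index i:
i:      1  2  3  4  5  6  7  8  9 10 11 12 13
a[i]:  19 20 18 16  4 23 16  6 22 21 10 15 28
dp:     1  2  1  1  1  3  2  2  3  3  3  4  5
Maximum dp value is 5.

5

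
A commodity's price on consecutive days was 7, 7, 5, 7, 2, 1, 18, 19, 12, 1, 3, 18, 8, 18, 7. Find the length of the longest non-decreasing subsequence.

Let dp[i] be the length of the longest such subsequence ending at index i:
i:      1  2  3  4  5  6  7  8  9 10 11 12 13 14 15
a[i]:   7  7  5  7  2  1 18 19 12  1  3 18  8 18  7
dp:     1  2  1  3  1  1  4  5  4  2  3  5  4  6  4
Maximum dp value is 6.

6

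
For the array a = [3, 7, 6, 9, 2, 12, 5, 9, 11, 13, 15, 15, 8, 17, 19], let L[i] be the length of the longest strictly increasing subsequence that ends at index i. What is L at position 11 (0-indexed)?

6

dp[i] = 1 + max{dp[j] : j<i, a[j]<a[i]} (or 1 if no such j):
i:      0  1  2  3  4  5  6  7  8  9 10 11 12 13 14
a[i]:   3  7  6  9  2 12  5  9 11 13 15 15  8 17 19
dp:     1  2  2  3  1  4  2  3  4  5  6  6  3  7  8
At index 11 the value is 6.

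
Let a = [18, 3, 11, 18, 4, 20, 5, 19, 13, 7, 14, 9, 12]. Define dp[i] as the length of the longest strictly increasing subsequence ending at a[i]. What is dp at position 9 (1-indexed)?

4

dp[i] = 1 + max{dp[j] : j<i, a[j]<a[i]} (or 1 if no such j):
i:      1  2  3  4  5  6  7  8  9 10 11 12 13
a[i]:  18  3 11 18  4 20  5 19 13  7 14  9 12
dp:     1  1  2  3  2  4  3  4  4  4  5  5  6
At index 9 the value is 4.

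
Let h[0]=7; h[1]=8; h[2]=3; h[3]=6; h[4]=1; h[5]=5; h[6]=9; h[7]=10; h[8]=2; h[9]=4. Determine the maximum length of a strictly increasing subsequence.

4

Let dp[i] be the length of the longest such subsequence ending at index i:
i:      0  1  2  3  4  5  6  7  8  9
h[i]:   7  8  3  6  1  5  9 10  2  4
dp:     1  2  1  2  1  2  3  4  2  3
Maximum dp value is 4.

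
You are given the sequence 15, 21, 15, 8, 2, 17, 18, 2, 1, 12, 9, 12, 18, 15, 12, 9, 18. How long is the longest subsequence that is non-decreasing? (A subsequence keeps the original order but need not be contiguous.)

Track the smallest tail for each achievable length (allowing ties):
15 → extends → [15]
21 → extends → [15, 21]
15 → replaces 21 → [15, 15]
8 → replaces 15 → [8, 15]
2 → replaces 8 → [2, 15]
17 → extends → [2, 15, 17]
18 → extends → [2, 15, 17, 18]
2 → replaces 15 → [2, 2, 17, 18]
1 → replaces 2 → [1, 2, 17, 18]
12 → replaces 17 → [1, 2, 12, 18]
9 → replaces 12 → [1, 2, 9, 18]
12 → replaces 18 → [1, 2, 9, 12]
18 → extends → [1, 2, 9, 12, 18]
15 → replaces 18 → [1, 2, 9, 12, 15]
12 → replaces 15 → [1, 2, 9, 12, 12]
9 → replaces 12 → [1, 2, 9, 9, 12]
18 → extends → [1, 2, 9, 9, 12, 18]
Six tails, so the longest non-decreasing subsequence has length 6 (e.g. 15, 15, 17, 18, 18, 18).

6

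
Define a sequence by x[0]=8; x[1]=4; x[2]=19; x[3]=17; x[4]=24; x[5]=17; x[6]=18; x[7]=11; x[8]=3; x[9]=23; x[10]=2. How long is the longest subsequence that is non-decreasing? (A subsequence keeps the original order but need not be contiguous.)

5

Track the smallest tail for each achievable length (allowing ties):
8 → extends → [8]
4 → replaces 8 → [4]
19 → extends → [4, 19]
17 → replaces 19 → [4, 17]
24 → extends → [4, 17, 24]
17 → replaces 24 → [4, 17, 17]
18 → extends → [4, 17, 17, 18]
11 → replaces 17 → [4, 11, 17, 18]
3 → replaces 4 → [3, 11, 17, 18]
23 → extends → [3, 11, 17, 18, 23]
2 → replaces 3 → [2, 11, 17, 18, 23]
Five tails, so the longest non-decreasing subsequence has length 5 (e.g. 8, 17, 17, 18, 23).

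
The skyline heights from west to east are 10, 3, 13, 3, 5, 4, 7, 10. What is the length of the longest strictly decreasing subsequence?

Negate each value so 'decreasing' becomes 'increasing', then run patience tails on the negated sequence:
-10 → extends → [-10]
-3 → extends → [-10, -3]
-13 → replaces -10 → [-13, -3]
-3 → already a tail → [-13, -3]
-5 → replaces -3 → [-13, -5]
-4 → extends → [-13, -5, -4]
-7 → replaces -5 → [-13, -7, -4]
-10 → replaces -7 → [-13, -10, -4]
Three tails, so the longest strictly decreasing subsequence of the original has length 3.

3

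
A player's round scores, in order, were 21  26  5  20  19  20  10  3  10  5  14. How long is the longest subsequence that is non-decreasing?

4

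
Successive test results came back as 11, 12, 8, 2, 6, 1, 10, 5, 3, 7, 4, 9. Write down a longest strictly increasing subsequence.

Patience tails give the LIS length; then backtrack through the dp parents:
11 → extends → [11]
12 → extends → [11, 12]
8 → replaces 11 → [8, 12]
2 → replaces 8 → [2, 12]
6 → replaces 12 → [2, 6]
1 → replaces 2 → [1, 6]
10 → extends → [1, 6, 10]
5 → replaces 6 → [1, 5, 10]
3 → replaces 5 → [1, 3, 10]
7 → replaces 10 → [1, 3, 7]
4 → replaces 7 → [1, 3, 4]
9 → extends → [1, 3, 4, 9]
Length 4; one witness is 2, 6, 7, 9.

2, 6, 7, 9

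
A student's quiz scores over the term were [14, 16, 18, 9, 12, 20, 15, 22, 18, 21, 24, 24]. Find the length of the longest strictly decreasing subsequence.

Negate each value so 'decreasing' becomes 'increasing', then run patience tails on the negated sequence:
-14 → extends → [-14]
-16 → replaces -14 → [-16]
-18 → replaces -16 → [-18]
-9 → extends → [-18, -9]
-12 → replaces -9 → [-18, -12]
-20 → replaces -18 → [-20, -12]
-15 → replaces -12 → [-20, -15]
-22 → replaces -20 → [-22, -15]
-18 → replaces -15 → [-22, -18]
-21 → replaces -18 → [-22, -21]
-24 → replaces -22 → [-24, -21]
-24 → already a tail → [-24, -21]
Two tails, so the longest strictly decreasing subsequence of the original has length 2.

2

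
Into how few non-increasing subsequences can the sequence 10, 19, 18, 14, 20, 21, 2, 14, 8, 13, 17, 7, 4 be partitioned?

4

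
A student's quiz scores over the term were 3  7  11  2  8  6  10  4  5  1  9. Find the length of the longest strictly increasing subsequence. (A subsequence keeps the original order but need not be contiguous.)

4

Track the smallest tail for each achievable length (strict):
3 → extends → [3]
7 → extends → [3, 7]
11 → extends → [3, 7, 11]
2 → replaces 3 → [2, 7, 11]
8 → replaces 11 → [2, 7, 8]
6 → replaces 7 → [2, 6, 8]
10 → extends → [2, 6, 8, 10]
4 → replaces 6 → [2, 4, 8, 10]
5 → replaces 8 → [2, 4, 5, 10]
1 → replaces 2 → [1, 4, 5, 10]
9 → replaces 10 → [1, 4, 5, 9]
Four tails, so the longest strictly increasing subsequence has length 4 (e.g. 3, 7, 8, 10).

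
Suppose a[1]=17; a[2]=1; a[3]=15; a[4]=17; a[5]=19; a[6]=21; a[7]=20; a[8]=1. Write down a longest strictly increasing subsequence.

Patience tails give the LIS length; then backtrack through the dp parents:
17 → extends → [17]
1 → replaces 17 → [1]
15 → extends → [1, 15]
17 → extends → [1, 15, 17]
19 → extends → [1, 15, 17, 19]
21 → extends → [1, 15, 17, 19, 21]
20 → replaces 21 → [1, 15, 17, 19, 20]
1 → already a tail → [1, 15, 17, 19, 20]
Length 5; one witness is 1, 15, 17, 19, 21.

1, 15, 17, 19, 21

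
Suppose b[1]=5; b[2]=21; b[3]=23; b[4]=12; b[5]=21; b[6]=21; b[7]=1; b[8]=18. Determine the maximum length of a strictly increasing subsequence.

Track the smallest tail for each achievable length (strict):
5 → extends → [5]
21 → extends → [5, 21]
23 → extends → [5, 21, 23]
12 → replaces 21 → [5, 12, 23]
21 → replaces 23 → [5, 12, 21]
21 → already a tail → [5, 12, 21]
1 → replaces 5 → [1, 12, 21]
18 → replaces 21 → [1, 12, 18]
Three tails, so the longest strictly increasing subsequence has length 3 (e.g. 5, 21, 23).

3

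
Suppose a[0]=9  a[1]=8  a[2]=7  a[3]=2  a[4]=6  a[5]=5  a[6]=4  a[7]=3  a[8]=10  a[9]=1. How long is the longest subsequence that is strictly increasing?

Let dp[i] be the length of the longest such subsequence ending at index i:
i:      0  1  2  3  4  5  6  7  8  9
a[i]:   9  8  7  2  6  5  4  3 10  1
dp:     1  1  1  1  2  2  2  2  3  1
Maximum dp value is 3.

3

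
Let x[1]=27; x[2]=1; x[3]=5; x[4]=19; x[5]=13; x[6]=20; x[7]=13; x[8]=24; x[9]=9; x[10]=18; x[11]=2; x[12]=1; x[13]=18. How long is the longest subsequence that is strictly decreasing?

Negate each value so 'decreasing' becomes 'increasing', then run patience tails on the negated sequence:
-27 → extends → [-27]
-1 → extends → [-27, -1]
-5 → replaces -1 → [-27, -5]
-19 → replaces -5 → [-27, -19]
-13 → extends → [-27, -19, -13]
-20 → replaces -19 → [-27, -20, -13]
-13 → already a tail → [-27, -20, -13]
-24 → replaces -20 → [-27, -24, -13]
-9 → extends → [-27, -24, -13, -9]
-18 → replaces -13 → [-27, -24, -18, -9]
-2 → extends → [-27, -24, -18, -9, -2]
-1 → extends → [-27, -24, -18, -9, -2, -1]
-18 → already a tail → [-27, -24, -18, -9, -2, -1]
Six tails, so the longest strictly decreasing subsequence of the original has length 6.

6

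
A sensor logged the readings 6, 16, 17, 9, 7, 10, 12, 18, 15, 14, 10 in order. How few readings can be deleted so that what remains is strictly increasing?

Fewest deletions = n − (longest strictly increasing subsequence).
Patience tails:
6 → extends → [6]
16 → extends → [6, 16]
17 → extends → [6, 16, 17]
9 → replaces 16 → [6, 9, 17]
7 → replaces 9 → [6, 7, 17]
10 → replaces 17 → [6, 7, 10]
12 → extends → [6, 7, 10, 12]
18 → extends → [6, 7, 10, 12, 18]
15 → replaces 18 → [6, 7, 10, 12, 15]
14 → replaces 15 → [6, 7, 10, 12, 14]
10 → already a tail → [6, 7, 10, 12, 14]
Longest strictly increasing subsequence has length 5, so deletions = 11 − 5 = 6.

6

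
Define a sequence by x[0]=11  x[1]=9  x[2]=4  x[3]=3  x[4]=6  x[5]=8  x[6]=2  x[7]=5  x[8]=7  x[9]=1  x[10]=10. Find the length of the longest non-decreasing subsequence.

4

Let dp[i] be the length of the longest such subsequence ending at index i:
i:      0  1  2  3  4  5  6  7  8  9 10
x[i]:  11  9  4  3  6  8  2  5  7  1 10
dp:     1  1  1  1  2  3  1  2  3  1  4
Maximum dp value is 4.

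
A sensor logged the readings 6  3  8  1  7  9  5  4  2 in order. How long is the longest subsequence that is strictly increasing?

3

Let dp[i] be the length of the longest such subsequence ending at index i:
i:     1 2 3 4 5 6 7 8 9
a[i]:  6 3 8 1 7 9 5 4 2
dp:    1 1 2 1 2 3 2 2 2
Maximum dp value is 3.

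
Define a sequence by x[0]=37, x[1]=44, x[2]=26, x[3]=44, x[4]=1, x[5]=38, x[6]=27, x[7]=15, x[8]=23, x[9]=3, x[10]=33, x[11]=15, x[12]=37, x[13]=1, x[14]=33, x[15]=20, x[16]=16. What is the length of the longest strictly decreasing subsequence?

Negate each value so 'decreasing' becomes 'increasing', then run patience tails on the negated sequence:
-37 → extends → [-37]
-44 → replaces -37 → [-44]
-26 → extends → [-44, -26]
-44 → already a tail → [-44, -26]
-1 → extends → [-44, -26, -1]
-38 → replaces -26 → [-44, -38, -1]
-27 → replaces -1 → [-44, -38, -27]
-15 → extends → [-44, -38, -27, -15]
-23 → replaces -15 → [-44, -38, -27, -23]
-3 → extends → [-44, -38, -27, -23, -3]
-33 → replaces -27 → [-44, -38, -33, -23, -3]
-15 → replaces -3 → [-44, -38, -33, -23, -15]
-37 → replaces -33 → [-44, -38, -37, -23, -15]
-1 → extends → [-44, -38, -37, -23, -15, -1]
-33 → replaces -23 → [-44, -38, -37, -33, -15, -1]
-20 → replaces -15 → [-44, -38, -37, -33, -20, -1]
-16 → replaces -1 → [-44, -38, -37, -33, -20, -16]
Six tails, so the longest strictly decreasing subsequence of the original has length 6.

6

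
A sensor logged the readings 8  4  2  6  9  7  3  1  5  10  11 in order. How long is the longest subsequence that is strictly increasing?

Track the smallest tail for each achievable length (strict):
8 → extends → [8]
4 → replaces 8 → [4]
2 → replaces 4 → [2]
6 → extends → [2, 6]
9 → extends → [2, 6, 9]
7 → replaces 9 → [2, 6, 7]
3 → replaces 6 → [2, 3, 7]
1 → replaces 2 → [1, 3, 7]
5 → replaces 7 → [1, 3, 5]
10 → extends → [1, 3, 5, 10]
11 → extends → [1, 3, 5, 10, 11]
Five tails, so the longest strictly increasing subsequence has length 5 (e.g. 4, 6, 9, 10, 11).

5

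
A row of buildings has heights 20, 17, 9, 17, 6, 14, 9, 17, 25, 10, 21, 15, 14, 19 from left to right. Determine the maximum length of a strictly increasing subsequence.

Let dp[i] be the length of the longest such subsequence ending at index i:
i:      1  2  3  4  5  6  7  8  9 10 11 12 13 14
a[i]:  20 17  9 17  6 14  9 17 25 10 21 15 14 19
dp:     1  1  1  2  1  2  2  3  4  3  4  4  4  5
Maximum dp value is 5.

5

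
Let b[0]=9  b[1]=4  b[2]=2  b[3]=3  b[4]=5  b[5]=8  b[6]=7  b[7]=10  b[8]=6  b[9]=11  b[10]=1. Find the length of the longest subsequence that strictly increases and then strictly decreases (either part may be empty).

7

inc[i] = longest strictly increasing subsequence ending at i; dec[i] = longest strictly decreasing subsequence starting at i:
i:      0  1  2  3  4  5  6  7  8  9 10
b[i]:   9  4  2  3  5  8  7 10  6 11  1
inc:    1  1  1  2  3  4  4  5  4  6  1
dec:    5  3  2  2  2  4  3  3  2  2  1
Best peak at i=5 (value 8): inc=4, dec=4, length 4+4−1 = 7.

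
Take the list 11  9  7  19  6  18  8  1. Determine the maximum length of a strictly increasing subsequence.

2

Let dp[i] be the length of the longest such subsequence ending at index i:
i:      1  2  3  4  5  6  7  8
a[i]:  11  9  7 19  6 18  8  1
dp:     1  1  1  2  1  2  2  1
Maximum dp value is 2.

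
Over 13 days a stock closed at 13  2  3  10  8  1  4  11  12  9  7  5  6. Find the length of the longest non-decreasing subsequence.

Track the smallest tail for each achievable length (allowing ties):
13 → extends → [13]
2 → replaces 13 → [2]
3 → extends → [2, 3]
10 → extends → [2, 3, 10]
8 → replaces 10 → [2, 3, 8]
1 → replaces 2 → [1, 3, 8]
4 → replaces 8 → [1, 3, 4]
11 → extends → [1, 3, 4, 11]
12 → extends → [1, 3, 4, 11, 12]
9 → replaces 11 → [1, 3, 4, 9, 12]
7 → replaces 9 → [1, 3, 4, 7, 12]
5 → replaces 7 → [1, 3, 4, 5, 12]
6 → replaces 12 → [1, 3, 4, 5, 6]
Five tails, so the longest non-decreasing subsequence has length 5 (e.g. 2, 3, 10, 11, 12).

5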